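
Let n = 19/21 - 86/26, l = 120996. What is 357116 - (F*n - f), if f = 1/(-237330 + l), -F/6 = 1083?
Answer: 3615272164349/10586394 ≈ 3.4150e+5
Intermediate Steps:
F = -6498 (F = -6*1083 = -6498)
n = -656/273 (n = 19*(1/21) - 86*1/26 = 19/21 - 43/13 = -656/273 ≈ -2.4029)
f = -1/116334 (f = 1/(-237330 + 120996) = 1/(-116334) = -1/116334 ≈ -8.5959e-6)
357116 - (F*n - f) = 357116 - (-6498*(-656/273) - 1*(-1/116334)) = 357116 - (1420896/91 + 1/116334) = 357116 - 1*165298515355/10586394 = 357116 - 165298515355/10586394 = 3615272164349/10586394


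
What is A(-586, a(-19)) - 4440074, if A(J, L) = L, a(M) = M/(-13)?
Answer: -57720943/13 ≈ -4.4401e+6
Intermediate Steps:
a(M) = -M/13 (a(M) = M*(-1/13) = -M/13)
A(-586, a(-19)) - 4440074 = -1/13*(-19) - 4440074 = 19/13 - 4440074 = -57720943/13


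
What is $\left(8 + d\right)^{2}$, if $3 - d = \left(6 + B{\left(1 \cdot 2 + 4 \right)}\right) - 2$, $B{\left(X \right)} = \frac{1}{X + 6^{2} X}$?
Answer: $\frac{2411809}{49284} \approx 48.937$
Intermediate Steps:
$B{\left(X \right)} = \frac{1}{37 X}$ ($B{\left(X \right)} = \frac{1}{X + 36 X} = \frac{1}{37 X}$)
$d = - \frac{223}{222}$ ($d = 3 - \left(\left(6 + \frac{1}{37 \left(1 \cdot 2 + 4\right)}\right) - 2\right) = 3 - \left(\left(6 + \frac{1}{37 \left(2 + 4\right)}\right) - 2\right) = 3 - \left(\left(6 + \frac{1}{37 \cdot 6}\right) - 2\right) = 3 - \left(\left(6 + \frac{1}{37} \cdot \frac{1}{6}\right) - 2\right) = 3 - \left(\left(6 + \frac{1}{222}\right) - 2\right) = 3 - \left(\frac{1333}{222} - 2\right) = 3 - \frac{889}{222} = - \frac{223}{222} \approx -1.0045$)
$\left(8 + d\right)^{2} = \left(8 - \frac{223}{222}\right)^{2} = \left(\frac{1553}{222}\right)^{2} = \frac{2411809}{49284}$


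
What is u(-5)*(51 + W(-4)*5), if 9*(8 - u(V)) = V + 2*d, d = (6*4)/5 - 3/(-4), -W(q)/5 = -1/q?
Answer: 117961/360 ≈ 327.67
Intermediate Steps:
W(q) = 5/q (W(q) = -(-5)/q = 5/q)
d = 111/20 (d = 24*(1/5) - 3*(-1/4) = 24/5 + 3/4 = 111/20 ≈ 5.5500)
u(V) = 203/30 - V/9 (u(V) = 8 - (V + 2*(111/20))/9 = 8 - (V + 111/10)/9 = 8 - (111/10 + V)/9 = 8 + (-37/30 - V/9) = 203/30 - V/9)
u(-5)*(51 + W(-4)*5) = (203/30 - 1/9*(-5))*(51 + (5/(-4))*5) = (203/30 + 5/9)*(51 + (5*(-1/4))*5) = 659*(51 - 5/4*5)/90 = 659*(51 - 25/4)/90 = (659/90)*(179/4) = 117961/360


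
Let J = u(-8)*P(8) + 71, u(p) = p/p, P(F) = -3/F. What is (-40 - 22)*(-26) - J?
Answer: 12331/8 ≈ 1541.4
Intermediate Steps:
u(p) = 1
J = 565/8 (J = 1*(-3/8) + 71 = -3/8 + 71 = 565/8 ≈ 70.625)
(-40 - 22)*(-26) - J = (-40 - 22)*(-26) - 1*565/8 = -62*(-26) - 565/8 = 1612 - 565/8 = 12331/8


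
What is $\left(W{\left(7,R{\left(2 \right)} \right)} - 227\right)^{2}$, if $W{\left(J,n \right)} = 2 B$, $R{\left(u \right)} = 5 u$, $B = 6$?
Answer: $46225$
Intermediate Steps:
$W{\left(J,n \right)} = 12$ ($W{\left(J,n \right)} = 2 \cdot 6 = 12$)
$\left(W{\left(7,R{\left(2 \right)} \right)} - 227\right)^{2} = \left(12 - 227\right)^{2} = \left(-215\right)^{2} = 46225$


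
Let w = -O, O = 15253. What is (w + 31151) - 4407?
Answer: 11491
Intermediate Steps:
w = -15253 (w = -1*15253 = -15253)
(w + 31151) - 4407 = (-15253 + 31151) - 4407 = 15898 - 4407 = 11491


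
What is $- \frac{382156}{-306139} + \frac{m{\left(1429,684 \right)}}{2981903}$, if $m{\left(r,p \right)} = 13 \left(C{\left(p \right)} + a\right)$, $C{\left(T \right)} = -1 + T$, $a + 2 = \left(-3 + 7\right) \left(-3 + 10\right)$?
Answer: $\frac{1142373806031}{912876802517} \approx 1.2514$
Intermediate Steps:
$a = 26$ ($a = -2 + \left(-3 + 7\right) \left(-3 + 10\right) = -2 + 4 \cdot 7 = -2 + 28 = 26$)
$m{\left(r,p \right)} = 325 + 13 p$ ($m{\left(r,p \right)} = 13 \left(\left(-1 + p\right) + 26\right) = 13 \left(25 + p\right) = 325 + 13 p$)
$- \frac{382156}{-306139} + \frac{m{\left(1429,684 \right)}}{2981903} = - \frac{382156}{-306139} + \frac{325 + 13 \cdot 684}{2981903} = \left(-382156\right) \left(- \frac{1}{306139}\right) + \left(325 + 8892\right) \frac{1}{2981903} = \frac{382156}{306139} + 9217 \cdot \frac{1}{2981903} = \frac{382156}{306139} + \frac{9217}{2981903} = \frac{1142373806031}{912876802517}$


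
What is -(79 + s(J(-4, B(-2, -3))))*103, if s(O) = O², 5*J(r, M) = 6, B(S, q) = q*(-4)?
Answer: -207133/25 ≈ -8285.3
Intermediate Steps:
B(S, q) = -4*q
J(r, M) = 6/5 (J(r, M) = (⅕)*6 = 6/5)
-(79 + s(J(-4, B(-2, -3))))*103 = -(79 + (6/5)²)*103 = -(79 + 36/25)*103 = -2011*103/25 = -1*207133/25 = -207133/25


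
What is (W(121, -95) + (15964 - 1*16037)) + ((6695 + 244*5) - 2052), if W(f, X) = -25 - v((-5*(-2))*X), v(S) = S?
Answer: 6715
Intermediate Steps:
W(f, X) = -25 - 10*X (W(f, X) = -25 - (-5*(-2))*X = -25 - 10*X)
(W(121, -95) + (15964 - 1*16037)) + ((6695 + 244*5) - 2052) = ((-25 - 10*(-95)) + (15964 - 1*16037)) + ((6695 + 244*5) - 2052) = ((-25 + 950) + (15964 - 16037)) + ((6695 + 1220) - 2052) = (925 - 73) + (7915 - 2052) = 852 + 5863 = 6715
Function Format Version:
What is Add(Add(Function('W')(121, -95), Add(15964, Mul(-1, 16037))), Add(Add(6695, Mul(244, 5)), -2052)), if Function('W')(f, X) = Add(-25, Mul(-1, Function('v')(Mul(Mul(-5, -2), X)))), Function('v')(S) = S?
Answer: 6715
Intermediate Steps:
Function('W')(f, X) = Add(-25, Mul(-10, X)) (Function('W')(f, X) = Add(-25, Mul(-1, Mul(Mul(-5, -2), X))) = Add(-25, Mul(-1, Mul(10, X))) = Add(-25, Mul(-10, X)))
Add(Add(Function('W')(121, -95), Add(15964, Mul(-1, 16037))), Add(Add(6695, Mul(244, 5)), -2052)) = Add(Add(Add(-25, Mul(-10, -95)), Add(15964, Mul(-1, 16037))), Add(Add(6695, Mul(244, 5)), -2052)) = Add(Add(Add(-25, 950), Add(15964, -16037)), Add(Add(6695, 1220), -2052)) = Add(Add(925, -73), Add(7915, -2052)) = Add(852, 5863) = 6715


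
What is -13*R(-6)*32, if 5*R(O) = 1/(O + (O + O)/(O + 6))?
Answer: 0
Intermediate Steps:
R(O) = 1/(5*(O + 2*O/(6 + O))) (R(O) = 1/(5*(O + (O + O)/(O + 6))) = 1/(5*(O + (2*O)/(6 + O))) = 1/(5*(O + 2*O/(6 + O))))
-13*R(-6)*32 = -13*(6 - 6)/(5*(-6)*(8 - 6))*32 = -13*(-1)*0/(5*6*2)*32 = -13*0*32 = 0*32 = 0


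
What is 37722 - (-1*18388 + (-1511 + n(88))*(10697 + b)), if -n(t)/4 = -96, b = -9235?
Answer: 1703784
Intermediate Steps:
n(t) = 384 (n(t) = -4*(-96) = 384)
37722 - (-1*18388 + (-1511 + n(88))*(10697 + b)) = 37722 - (-1*18388 + (-1511 + 384)*(10697 - 9235)) = 37722 - (-18388 - 1127*1462) = 37722 - (-18388 - 1647674) = 37722 - 1*(-1666062) = 37722 + 1666062 = 1703784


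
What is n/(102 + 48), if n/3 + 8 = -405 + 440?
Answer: 27/50 ≈ 0.54000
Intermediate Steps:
n = 81 (n = -24 + 3*(-405 + 440) = -24 + 3*35 = -24 + 105 = 81)
n/(102 + 48) = 81/(102 + 48) = 81/150 = 81*(1/150) = 27/50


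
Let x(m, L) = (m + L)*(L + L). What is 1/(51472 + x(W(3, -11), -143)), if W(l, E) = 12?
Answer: 1/88938 ≈ 1.1244e-5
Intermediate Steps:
x(m, L) = 2*L*(L + m) (x(m, L) = (L + m)*(2*L) = 2*L*(L + m))
1/(51472 + x(W(3, -11), -143)) = 1/(51472 + 2*(-143)*(-143 + 12)) = 1/(51472 + 2*(-143)*(-131)) = 1/(51472 + 37466) = 1/88938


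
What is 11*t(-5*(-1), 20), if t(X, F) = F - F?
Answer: 0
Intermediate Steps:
t(X, F) = 0
11*t(-5*(-1), 20) = 11*0 = 0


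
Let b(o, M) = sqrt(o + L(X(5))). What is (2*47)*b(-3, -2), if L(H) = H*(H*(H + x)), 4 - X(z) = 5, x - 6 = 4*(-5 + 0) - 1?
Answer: 94*I*sqrt(19) ≈ 409.74*I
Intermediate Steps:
x = -15 (x = 6 + (4*(-5 + 0) - 1) = 6 + (4*(-5) - 1) = 6 + (-20 - 1) = 6 - 21 = -15)
X(z) = -1 (X(z) = 4 - 1*5 = 4 - 5 = -1)
L(H) = H**2*(-15 + H) (L(H) = H*(H*(H - 15)) = H*(H*(-15 + H)) = H**2*(-15 + H))
b(o, M) = sqrt(-16 + o) (b(o, M) = sqrt(o + (-1)**2*(-15 - 1)) = sqrt(o + 1*(-16)) = sqrt(o - 16) = sqrt(-16 + o))
(2*47)*b(-3, -2) = (2*47)*sqrt(-16 - 3) = 94*sqrt(-19) = 94*(I*sqrt(19)) = 94*I*sqrt(19)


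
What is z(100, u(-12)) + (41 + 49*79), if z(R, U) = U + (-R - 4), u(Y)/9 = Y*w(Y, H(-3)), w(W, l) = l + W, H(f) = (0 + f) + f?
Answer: 5752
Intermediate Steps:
H(f) = 2*f (H(f) = f + f = 2*f)
w(W, l) = W + l
u(Y) = 9*Y*(-6 + Y) (u(Y) = 9*(Y*(Y + 2*(-3))) = 9*(Y*(Y - 6)) = 9*(Y*(-6 + Y)) = 9*Y*(-6 + Y))
z(R, U) = -4 + U - R (z(R, U) = U + (-4 - R) = -4 + U - R)
z(100, u(-12)) + (41 + 49*79) = (-4 + 9*(-12)*(-6 - 12) - 1*100) + (41 + 49*79) = (-4 + 9*(-12)*(-18) - 100) + (41 + 3871) = (-4 + 1944 - 100) + 3912 = 1840 + 3912 = 5752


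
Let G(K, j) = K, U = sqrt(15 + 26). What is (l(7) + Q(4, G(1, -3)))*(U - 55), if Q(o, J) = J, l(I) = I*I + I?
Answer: -3135 + 57*sqrt(41) ≈ -2770.0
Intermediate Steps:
U = sqrt(41) ≈ 6.4031
l(I) = I + I**2 (l(I) = I**2 + I = I + I**2)
(l(7) + Q(4, G(1, -3)))*(U - 55) = (7*(1 + 7) + 1)*(sqrt(41) - 55) = (7*8 + 1)*(-55 + sqrt(41)) = (56 + 1)*(-55 + sqrt(41)) = 57*(-55 + sqrt(41)) = -3135 + 57*sqrt(41)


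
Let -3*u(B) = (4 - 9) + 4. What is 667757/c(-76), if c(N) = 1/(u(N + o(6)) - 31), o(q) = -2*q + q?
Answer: -61433644/3 ≈ -2.0478e+7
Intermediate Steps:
o(q) = -q
u(B) = ⅓ (u(B) = -((4 - 9) + 4)/3 = -(-5 + 4)/3 = -⅓*(-1) = ⅓)
c(N) = -3/92 (c(N) = 1/(⅓ - 31) = 1/(-92/3) = -3/92)
667757/c(-76) = 667757/(-3/92) = 667757*(-92/3) = -61433644/3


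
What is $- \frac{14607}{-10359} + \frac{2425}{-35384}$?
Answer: $\frac{54637057}{40726984} \approx 1.3415$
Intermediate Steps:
$- \frac{14607}{-10359} + \frac{2425}{-35384} = \left(-14607\right) \left(- \frac{1}{10359}\right) + 2425 \left(- \frac{1}{35384}\right) = \frac{1623}{1151} - \frac{2425}{35384} = \frac{54637057}{40726984}$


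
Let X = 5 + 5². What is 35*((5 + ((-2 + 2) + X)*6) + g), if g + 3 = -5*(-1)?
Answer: 6545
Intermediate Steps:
X = 30 (X = 5 + 25 = 30)
g = 2 (g = -3 - 5*(-1) = -3 + 5 = 2)
35*((5 + ((-2 + 2) + X)*6) + g) = 35*((5 + ((-2 + 2) + 30)*6) + 2) = 35*((5 + (0 + 30)*6) + 2) = 35*((5 + 30*6) + 2) = 35*((5 + 180) + 2) = 35*(185 + 2) = 35*187 = 6545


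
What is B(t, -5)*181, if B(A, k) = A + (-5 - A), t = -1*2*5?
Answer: -905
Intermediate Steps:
t = -10 (t = -2*5 = -10)
B(A, k) = -5
B(t, -5)*181 = -5*181 = -905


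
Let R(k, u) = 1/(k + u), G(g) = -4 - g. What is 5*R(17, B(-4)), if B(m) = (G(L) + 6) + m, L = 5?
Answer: 1/2 ≈ 0.50000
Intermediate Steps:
B(m) = -3 + m (B(m) = ((-4 - 1*5) + 6) + m = ((-4 - 5) + 6) + m = (-9 + 6) + m = -3 + m)
5*R(17, B(-4)) = 5/(17 + (-3 - 4)) = 5/(17 - 7) = 5/10 = 5*(1/10) = 1/2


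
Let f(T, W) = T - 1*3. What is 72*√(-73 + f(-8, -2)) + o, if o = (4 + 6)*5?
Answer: 50 + 144*I*√21 ≈ 50.0 + 659.89*I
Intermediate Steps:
f(T, W) = -3 + T (f(T, W) = T - 3 = -3 + T)
o = 50 (o = 10*5 = 50)
72*√(-73 + f(-8, -2)) + o = 72*√(-73 + (-3 - 8)) + 50 = 72*√(-73 - 11) + 50 = 72*√(-84) + 50 = 72*(2*I*√21) + 50 = 144*I*√21 + 50 = 50 + 144*I*√21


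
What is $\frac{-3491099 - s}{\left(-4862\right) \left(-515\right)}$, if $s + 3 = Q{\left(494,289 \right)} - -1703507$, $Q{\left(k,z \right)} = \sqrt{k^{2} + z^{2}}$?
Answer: $- \frac{5194603}{2503930} - \frac{\sqrt{327557}}{2503930} \approx -2.0748$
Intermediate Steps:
$s = 1703504 + \sqrt{327557}$ ($s = -3 + \left(\sqrt{494^{2} + 289^{2}} - -1703507\right) = -3 + \left(\sqrt{244036 + 83521} + 1703507\right) = -3 + \left(\sqrt{327557} + 1703507\right) = -3 + \left(1703507 + \sqrt{327557}\right) = 1703504 + \sqrt{327557} \approx 1.7041 \cdot 10^{6}$)
$\frac{-3491099 - s}{\left(-4862\right) \left(-515\right)} = \frac{-3491099 - \left(1703504 + \sqrt{327557}\right)}{\left(-4862\right) \left(-515\right)} = \frac{-3491099 - \left(1703504 + \sqrt{327557}\right)}{2503930} = \left(-5194603 - \sqrt{327557}\right) \frac{1}{2503930} = - \frac{5194603}{2503930} - \frac{\sqrt{327557}}{2503930}$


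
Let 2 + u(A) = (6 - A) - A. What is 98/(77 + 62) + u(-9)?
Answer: 3156/139 ≈ 22.705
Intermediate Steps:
u(A) = 4 - 2*A (u(A) = -2 + ((6 - A) - A) = -2 + (6 - 2*A) = 4 - 2*A)
98/(77 + 62) + u(-9) = 98/(77 + 62) + (4 - 2*(-9)) = 98/139 + (4 + 18) = 98*(1/139) + 22 = 98/139 + 22 = 3156/139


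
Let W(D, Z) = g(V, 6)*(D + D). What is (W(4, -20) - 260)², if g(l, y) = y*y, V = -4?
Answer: 784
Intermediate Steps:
g(l, y) = y²
W(D, Z) = 72*D (W(D, Z) = 6²*(D + D) = 36*(2*D) = 72*D)
(W(4, -20) - 260)² = (72*4 - 260)² = (288 - 260)² = 28² = 784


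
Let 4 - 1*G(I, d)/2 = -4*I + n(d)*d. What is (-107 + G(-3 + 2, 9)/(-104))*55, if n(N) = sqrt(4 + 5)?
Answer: -304535/52 ≈ -5856.4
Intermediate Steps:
n(N) = 3 (n(N) = sqrt(9) = 3)
G(I, d) = 8 - 6*d + 8*I (G(I, d) = 8 - 2*(-4*I + 3*d) = 8 + (-6*d + 8*I) = 8 - 6*d + 8*I)
(-107 + G(-3 + 2, 9)/(-104))*55 = (-107 + (8 - 6*9 + 8*(-3 + 2))/(-104))*55 = (-107 + (8 - 54 + 8*(-1))*(-1/104))*55 = (-107 + (8 - 54 - 8)*(-1/104))*55 = (-107 - 54*(-1/104))*55 = (-107 + 27/52)*55 = -5537/52*55 = -304535/52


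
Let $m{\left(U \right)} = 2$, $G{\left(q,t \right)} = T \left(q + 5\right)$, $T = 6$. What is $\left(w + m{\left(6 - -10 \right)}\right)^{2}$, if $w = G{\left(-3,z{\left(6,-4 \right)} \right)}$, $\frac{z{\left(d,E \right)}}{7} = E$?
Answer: $196$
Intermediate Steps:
$z{\left(d,E \right)} = 7 E$
$G{\left(q,t \right)} = 30 + 6 q$ ($G{\left(q,t \right)} = 6 \left(q + 5\right) = 6 \left(5 + q\right) = 30 + 6 q$)
$w = 12$ ($w = 30 + 6 \left(-3\right) = 30 - 18 = 12$)
$\left(w + m{\left(6 - -10 \right)}\right)^{2} = \left(12 + 2\right)^{2} = 14^{2} = 196$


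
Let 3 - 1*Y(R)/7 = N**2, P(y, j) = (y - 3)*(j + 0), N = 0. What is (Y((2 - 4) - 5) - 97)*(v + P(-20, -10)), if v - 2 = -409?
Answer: 13452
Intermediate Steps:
v = -407 (v = 2 - 409 = -407)
P(y, j) = j*(-3 + y) (P(y, j) = (-3 + y)*j = j*(-3 + y))
Y(R) = 21 (Y(R) = 21 - 7*0**2 = 21 - 7*0 = 21 + 0 = 21)
(Y((2 - 4) - 5) - 97)*(v + P(-20, -10)) = (21 - 97)*(-407 - 10*(-3 - 20)) = -76*(-407 - 10*(-23)) = -76*(-407 + 230) = -76*(-177) = 13452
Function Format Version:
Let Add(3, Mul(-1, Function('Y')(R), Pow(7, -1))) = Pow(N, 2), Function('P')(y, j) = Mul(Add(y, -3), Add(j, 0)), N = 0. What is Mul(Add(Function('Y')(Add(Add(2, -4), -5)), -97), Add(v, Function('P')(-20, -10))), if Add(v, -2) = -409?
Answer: 13452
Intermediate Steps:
v = -407 (v = Add(2, -409) = -407)
Function('P')(y, j) = Mul(j, Add(-3, y)) (Function('P')(y, j) = Mul(Add(-3, y), j) = Mul(j, Add(-3, y)))
Function('Y')(R) = 21 (Function('Y')(R) = Add(21, Mul(-7, Pow(0, 2))) = Add(21, Mul(-7, 0)) = Add(21, 0) = 21)
Mul(Add(Function('Y')(Add(Add(2, -4), -5)), -97), Add(v, Function('P')(-20, -10))) = Mul(Add(21, -97), Add(-407, Mul(-10, Add(-3, -20)))) = Mul(-76, Add(-407, Mul(-10, -23))) = Mul(-76, Add(-407, 230)) = Mul(-76, -177) = 13452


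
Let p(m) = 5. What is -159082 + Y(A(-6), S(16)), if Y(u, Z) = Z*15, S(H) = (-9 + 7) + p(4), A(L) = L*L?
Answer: -159037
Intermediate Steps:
A(L) = L²
S(H) = 3 (S(H) = (-9 + 7) + 5 = -2 + 5 = 3)
Y(u, Z) = 15*Z
-159082 + Y(A(-6), S(16)) = -159082 + 15*3 = -159082 + 45 = -159037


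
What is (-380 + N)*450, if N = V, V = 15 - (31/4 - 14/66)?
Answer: -3688125/22 ≈ -1.6764e+5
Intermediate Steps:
V = 985/132 (V = 15 - (31*(1/4) - 14*1/66) = 15 - (31/4 - 7/33) = 15 - 1*995/132 = 15 - 995/132 = 985/132 ≈ 7.4621)
N = 985/132 ≈ 7.4621
(-380 + N)*450 = (-380 + 985/132)*450 = -49175/132*450 = -3688125/22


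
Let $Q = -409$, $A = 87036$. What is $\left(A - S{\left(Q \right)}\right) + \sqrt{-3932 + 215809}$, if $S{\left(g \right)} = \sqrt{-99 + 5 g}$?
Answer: $87036 + \sqrt{211877} - 4 i \sqrt{134} \approx 87496.0 - 46.303 i$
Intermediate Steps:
$\left(A - S{\left(Q \right)}\right) + \sqrt{-3932 + 215809} = \left(87036 - \sqrt{-99 + 5 \left(-409\right)}\right) + \sqrt{-3932 + 215809} = \left(87036 - \sqrt{-99 - 2045}\right) + \sqrt{211877} = \left(87036 - \sqrt{-2144}\right) + \sqrt{211877} = \left(87036 - 4 i \sqrt{134}\right) + \sqrt{211877} = 87036 + \sqrt{211877} - 4 i \sqrt{134}$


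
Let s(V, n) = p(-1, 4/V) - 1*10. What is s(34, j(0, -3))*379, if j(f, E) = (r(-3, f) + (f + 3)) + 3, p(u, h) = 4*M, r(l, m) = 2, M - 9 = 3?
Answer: 14402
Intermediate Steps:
M = 12 (M = 9 + 3 = 12)
p(u, h) = 48 (p(u, h) = 4*12 = 48)
j(f, E) = 8 + f (j(f, E) = (2 + (f + 3)) + 3 = (2 + (3 + f)) + 3 = (5 + f) + 3 = 8 + f)
s(V, n) = 38 (s(V, n) = 48 - 1*10 = 48 - 10 = 38)
s(34, j(0, -3))*379 = 38*379 = 14402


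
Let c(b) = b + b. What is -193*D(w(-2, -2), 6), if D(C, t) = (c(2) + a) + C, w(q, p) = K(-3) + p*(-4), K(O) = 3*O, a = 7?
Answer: -1930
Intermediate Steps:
c(b) = 2*b
w(q, p) = -9 - 4*p (w(q, p) = 3*(-3) + p*(-4) = -9 - 4*p)
D(C, t) = 11 + C (D(C, t) = (2*2 + 7) + C = (4 + 7) + C = 11 + C)
-193*D(w(-2, -2), 6) = -193*(11 + (-9 - 4*(-2))) = -193*(11 + (-9 + 8)) = -193*(11 - 1) = -193*10 = -1930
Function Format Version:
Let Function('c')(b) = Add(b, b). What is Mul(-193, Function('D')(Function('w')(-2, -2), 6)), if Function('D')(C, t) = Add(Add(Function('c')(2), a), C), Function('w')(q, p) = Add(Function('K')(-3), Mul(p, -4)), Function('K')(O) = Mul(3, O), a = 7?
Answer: -1930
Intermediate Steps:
Function('c')(b) = Mul(2, b)
Function('w')(q, p) = Add(-9, Mul(-4, p)) (Function('w')(q, p) = Add(Mul(3, -3), Mul(p, -4)) = Add(-9, Mul(-4, p)))
Function('D')(C, t) = Add(11, C) (Function('D')(C, t) = Add(Add(Mul(2, 2), 7), C) = Add(Add(4, 7), C) = Add(11, C))
Mul(-193, Function('D')(Function('w')(-2, -2), 6)) = Mul(-193, Add(11, Add(-9, Mul(-4, -2)))) = Mul(-193, Add(11, Add(-9, 8))) = Mul(-193, Add(11, -1)) = Mul(-193, 10) = -1930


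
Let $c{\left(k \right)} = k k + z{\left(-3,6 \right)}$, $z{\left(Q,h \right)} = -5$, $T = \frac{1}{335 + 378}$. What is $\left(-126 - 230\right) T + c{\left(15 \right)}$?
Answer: $\frac{156504}{713} \approx 219.5$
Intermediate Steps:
$T = \frac{1}{713} \approx 0.0014025$
$c{\left(k \right)} = -5 + k^{2}$ ($c{\left(k \right)} = k k - 5 = k^{2} - 5 = -5 + k^{2}$)
$\left(-126 - 230\right) T + c{\left(15 \right)} = \left(-126 - 230\right) \frac{1}{713} - \left(5 - 15^{2}\right) = \left(-126 - 230\right) \frac{1}{713} + \left(-5 + 225\right) = \left(-356\right) \frac{1}{713} + 220 = - \frac{356}{713} + 220 = \frac{156504}{713}$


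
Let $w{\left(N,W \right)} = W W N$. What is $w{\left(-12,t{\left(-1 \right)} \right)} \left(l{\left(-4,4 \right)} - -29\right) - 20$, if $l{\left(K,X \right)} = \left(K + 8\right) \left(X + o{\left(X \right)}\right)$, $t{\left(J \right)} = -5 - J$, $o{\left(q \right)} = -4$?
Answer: $-5588$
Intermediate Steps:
$l{\left(K,X \right)} = \left(-4 + X\right) \left(8 + K\right)$ ($l{\left(K,X \right)} = \left(K + 8\right) \left(X - 4\right) = \left(8 + K\right) \left(-4 + X\right) = \left(-4 + X\right) \left(8 + K\right)$)
$w{\left(N,W \right)} = N W^{2}$ ($w{\left(N,W \right)} = W^{2} N = N W^{2}$)
$w{\left(-12,t{\left(-1 \right)} \right)} \left(l{\left(-4,4 \right)} - -29\right) - 20 = - 12 \left(-5 - -1\right)^{2} \left(\left(-32 - -16 + 8 \cdot 4 - 16\right) - -29\right) - 20 = - 12 \left(-5 + 1\right)^{2} \left(\left(-32 + 16 + 32 - 16\right) + 29\right) - 20 = - 12 \left(-4\right)^{2} \left(0 + 29\right) - 20 = \left(-12\right) 16 \cdot 29 - 20 = \left(-192\right) 29 - 20 = -5568 - 20 = -5588$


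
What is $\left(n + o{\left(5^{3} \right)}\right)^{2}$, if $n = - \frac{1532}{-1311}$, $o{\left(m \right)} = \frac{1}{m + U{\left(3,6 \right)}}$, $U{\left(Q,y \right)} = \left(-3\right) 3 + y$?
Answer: $\frac{35424886225}{25581443364} \approx 1.3848$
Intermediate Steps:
$U{\left(Q,y \right)} = -9 + y$
$o{\left(m \right)} = \frac{1}{-3 + m}$ ($o{\left(m \right)} = \frac{1}{m + \left(-9 + 6\right)} = \frac{1}{m - 3} = \frac{1}{-3 + m}$)
$n = \frac{1532}{1311}$ ($n = \left(-1532\right) \left(- \frac{1}{1311}\right) = \frac{1532}{1311} \approx 1.1686$)
$\left(n + o{\left(5^{3} \right)}\right)^{2} = \left(\frac{1532}{1311} + \frac{1}{-3 + 5^{3}}\right)^{2} = \left(\frac{1532}{1311} + \frac{1}{-3 + 125}\right)^{2} = \left(\frac{1532}{1311} + \frac{1}{122}\right)^{2} = \left(\frac{188215}{159942}\right)^{2} = \frac{35424886225}{25581443364}$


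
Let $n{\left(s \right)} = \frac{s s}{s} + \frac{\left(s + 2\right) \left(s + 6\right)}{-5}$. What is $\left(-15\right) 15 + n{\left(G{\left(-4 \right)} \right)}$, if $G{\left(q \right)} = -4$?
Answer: $- \frac{1141}{5} \approx -228.2$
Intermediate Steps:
$n{\left(s \right)} = s - \frac{\left(2 + s\right) \left(6 + s\right)}{5}$ ($n{\left(s \right)} = \frac{s^{2}}{s} + \left(2 + s\right) \left(6 + s\right) \left(- \frac{1}{5}\right) = s - \frac{\left(2 + s\right) \left(6 + s\right)}{5}$)
$\left(-15\right) 15 + n{\left(G{\left(-4 \right)} \right)} = \left(-15\right) 15 - \frac{16}{5} = -225 - \frac{16}{5} = - \frac{1141}{5}$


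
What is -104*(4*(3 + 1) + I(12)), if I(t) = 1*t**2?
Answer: -16640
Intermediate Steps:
I(t) = t**2
-104*(4*(3 + 1) + I(12)) = -104*(4*(3 + 1) + 12**2) = -104*(4*4 + 144) = -104*(16 + 144) = -104*160 = -16640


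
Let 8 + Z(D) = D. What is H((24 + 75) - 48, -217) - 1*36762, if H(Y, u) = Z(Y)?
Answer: -36719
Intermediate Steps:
Z(D) = -8 + D
H(Y, u) = -8 + Y
H((24 + 75) - 48, -217) - 1*36762 = (-8 + ((24 + 75) - 48)) - 1*36762 = (-8 + (99 - 48)) - 36762 = (-8 + 51) - 36762 = 43 - 36762 = -36719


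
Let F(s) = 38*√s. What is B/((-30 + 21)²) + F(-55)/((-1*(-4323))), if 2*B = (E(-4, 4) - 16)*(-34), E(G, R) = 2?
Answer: 238/81 + 38*I*√55/4323 ≈ 2.9383 + 0.06519*I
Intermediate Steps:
B = 238 (B = ((2 - 16)*(-34))/2 = (-14*(-34))/2 = (½)*476 = 238)
B/((-30 + 21)²) + F(-55)/((-1*(-4323))) = 238/((-30 + 21)²) + (38*√(-55))/((-1*(-4323))) = 238/((-9)²) + (38*(I*√55))/4323 = 238/81 + (38*I*√55)*(1/4323) = 238*(1/81) + 38*I*√55/4323 = 238/81 + 38*I*√55/4323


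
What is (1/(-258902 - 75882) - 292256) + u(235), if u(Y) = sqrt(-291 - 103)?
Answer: -97842632705/334784 + I*sqrt(394) ≈ -2.9226e+5 + 19.849*I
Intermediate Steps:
u(Y) = I*sqrt(394) (u(Y) = sqrt(-394) = I*sqrt(394))
(1/(-258902 - 75882) - 292256) + u(235) = (1/(-258902 - 75882) - 292256) + I*sqrt(394) = (1/(-334784) - 292256) + I*sqrt(394) = (-1/334784 - 292256) + I*sqrt(394) = -97842632705/334784 + I*sqrt(394)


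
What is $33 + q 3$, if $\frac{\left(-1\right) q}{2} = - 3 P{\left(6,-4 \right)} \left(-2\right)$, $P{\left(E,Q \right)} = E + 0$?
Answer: $-183$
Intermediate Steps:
$P{\left(E,Q \right)} = E$
$q = -72$ ($q = - 2 \left(-3\right) 6 \left(-2\right) = - 2 \left(\left(-18\right) \left(-2\right)\right) = \left(-2\right) 36 = -72$)
$33 + q 3 = 33 - 216 = -183$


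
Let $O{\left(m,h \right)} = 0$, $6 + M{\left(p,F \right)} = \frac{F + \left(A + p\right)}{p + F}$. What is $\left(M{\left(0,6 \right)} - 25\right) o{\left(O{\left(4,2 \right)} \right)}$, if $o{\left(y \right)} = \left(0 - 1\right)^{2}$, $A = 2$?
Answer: $- \frac{89}{3} \approx -29.667$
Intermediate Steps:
$M{\left(p,F \right)} = -6 + \frac{2 + F + p}{F + p}$ ($M{\left(p,F \right)} = -6 + \frac{F + \left(2 + p\right)}{p + F} = -6 + \frac{2 + F + p}{F + p}$)
$o{\left(y \right)} = 1$ ($o{\left(y \right)} = \left(-1\right)^{2} = 1$)
$\left(M{\left(0,6 \right)} - 25\right) o{\left(O{\left(4,2 \right)} \right)} = \left(\frac{2 - 30 - 0}{6 + 0} - 25\right) 1 = \left(\frac{2 - 30 + 0}{6} - 25\right) 1 = \left(\frac{1}{6} \left(-28\right) - 25\right) 1 = \left(- \frac{14}{3} - 25\right) 1 = \left(- \frac{89}{3}\right) 1 = - \frac{89}{3}$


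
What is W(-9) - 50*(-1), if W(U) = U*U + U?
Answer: 122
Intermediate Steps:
W(U) = U + U**2 (W(U) = U**2 + U = U + U**2)
W(-9) - 50*(-1) = -9*(1 - 9) - 50*(-1) = -9*(-8) + 50 = 72 + 50 = 122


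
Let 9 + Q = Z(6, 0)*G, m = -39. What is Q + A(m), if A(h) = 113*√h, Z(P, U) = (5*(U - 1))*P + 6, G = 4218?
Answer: -101241 + 113*I*√39 ≈ -1.0124e+5 + 705.68*I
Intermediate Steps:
Z(P, U) = 6 + P*(-5 + 5*U) (Z(P, U) = (5*(-1 + U))*P + 6 = (-5 + 5*U)*P + 6 = P*(-5 + 5*U) + 6 = 6 + P*(-5 + 5*U))
Q = -101241 (Q = -9 + (6 - 5*6 + 5*6*0)*4218 = -9 + (6 - 30 + 0)*4218 = -9 - 24*4218 = -9 - 101232 = -101241)
Q + A(m) = -101241 + 113*√(-39) = -101241 + 113*(I*√39) = -101241 + 113*I*√39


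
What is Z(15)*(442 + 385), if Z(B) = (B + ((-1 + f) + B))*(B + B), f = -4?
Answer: 620250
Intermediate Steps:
Z(B) = 2*B*(-5 + 2*B) (Z(B) = (B + ((-1 - 4) + B))*(B + B) = (B + (-5 + B))*(2*B) = (-5 + 2*B)*(2*B) = 2*B*(-5 + 2*B))
Z(15)*(442 + 385) = (2*15*(-5 + 2*15))*(442 + 385) = (2*15*(-5 + 30))*827 = (2*15*25)*827 = 750*827 = 620250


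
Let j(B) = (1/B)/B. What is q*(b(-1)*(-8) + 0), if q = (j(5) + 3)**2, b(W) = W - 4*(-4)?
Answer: -138624/125 ≈ -1109.0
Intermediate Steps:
j(B) = B**(-2) (j(B) = 1/(B*B) = B**(-2))
b(W) = 16 + W (b(W) = W + 16 = 16 + W)
q = 5776/625 (q = (5**(-2) + 3)**2 = (1/25 + 3)**2 = (76/25)**2 = 5776/625 ≈ 9.2416)
q*(b(-1)*(-8) + 0) = 5776*((16 - 1)*(-8) + 0)/625 = 5776*(15*(-8) + 0)/625 = 5776*(-120 + 0)/625 = (5776/625)*(-120) = -138624/125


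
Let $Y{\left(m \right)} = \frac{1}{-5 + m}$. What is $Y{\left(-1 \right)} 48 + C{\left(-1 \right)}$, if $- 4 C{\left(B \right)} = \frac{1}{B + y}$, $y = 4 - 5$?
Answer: $- \frac{63}{8} \approx -7.875$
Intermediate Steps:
$y = -1$
$C{\left(B \right)} = - \frac{1}{4 \left(-1 + B\right)}$ ($C{\left(B \right)} = - \frac{1}{4 \left(B - 1\right)} = - \frac{1}{4 \left(-1 + B\right)}$)
$Y{\left(-1 \right)} 48 + C{\left(-1 \right)} = \frac{1}{-5 - 1} \cdot 48 - \frac{1}{-4 + 4 \left(-1\right)} = \frac{1}{-6} \cdot 48 - \frac{1}{-4 - 4} = \left(- \frac{1}{6}\right) 48 - \frac{1}{-8} = -8 - - \frac{1}{8} = -8 + \frac{1}{8} = - \frac{63}{8}$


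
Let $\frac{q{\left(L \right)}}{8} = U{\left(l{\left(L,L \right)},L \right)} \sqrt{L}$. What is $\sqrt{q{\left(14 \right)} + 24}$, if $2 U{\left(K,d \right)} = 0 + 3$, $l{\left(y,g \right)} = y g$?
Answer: $2 \sqrt{6 + 3 \sqrt{14}} \approx 8.3006$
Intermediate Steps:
$l{\left(y,g \right)} = g y$
$U{\left(K,d \right)} = \frac{3}{2}$ ($U{\left(K,d \right)} = \frac{0 + 3}{2} = \frac{1}{2} \cdot 3 = \frac{3}{2}$)
$q{\left(L \right)} = 12 \sqrt{L}$ ($q{\left(L \right)} = 8 \frac{3 \sqrt{L}}{2} = 12 \sqrt{L}$)
$\sqrt{q{\left(14 \right)} + 24} = \sqrt{12 \sqrt{14} + 24} = \sqrt{24 + 12 \sqrt{14}}$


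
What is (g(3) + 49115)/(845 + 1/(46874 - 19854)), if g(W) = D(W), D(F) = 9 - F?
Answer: 1327249420/22831901 ≈ 58.131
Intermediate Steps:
g(W) = 9 - W
(g(3) + 49115)/(845 + 1/(46874 - 19854)) = ((9 - 1*3) + 49115)/(845 + 1/(46874 - 19854)) = ((9 - 3) + 49115)/(845 + 1/27020) = (6 + 49115)/(845 + 1/27020) = 49121/(22831901/27020) = 49121*(27020/22831901) = 1327249420/22831901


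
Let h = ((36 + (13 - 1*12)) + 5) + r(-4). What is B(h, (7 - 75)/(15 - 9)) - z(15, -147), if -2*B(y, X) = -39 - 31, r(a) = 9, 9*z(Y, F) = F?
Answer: 154/3 ≈ 51.333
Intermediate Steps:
z(Y, F) = F/9
h = 51 (h = ((36 + (13 - 1*12)) + 5) + 9 = ((36 + (13 - 12)) + 5) + 9 = ((36 + 1) + 5) + 9 = (37 + 5) + 9 = 42 + 9 = 51)
B(y, X) = 35 (B(y, X) = -(-39 - 31)/2 = -1/2*(-70) = 35)
B(h, (7 - 75)/(15 - 9)) - z(15, -147) = 35 - (-147)/9 = 35 - 1*(-49/3) = 35 + 49/3 = 154/3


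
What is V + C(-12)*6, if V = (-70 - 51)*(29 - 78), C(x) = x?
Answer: 5857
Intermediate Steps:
V = 5929 (V = -121*(-49) = 5929)
V + C(-12)*6 = 5929 - 12*6 = 5929 - 72 = 5857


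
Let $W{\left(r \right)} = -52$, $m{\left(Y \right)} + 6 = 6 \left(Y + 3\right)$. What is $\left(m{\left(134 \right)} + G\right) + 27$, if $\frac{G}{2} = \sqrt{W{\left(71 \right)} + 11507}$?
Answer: $843 + 2 \sqrt{11455} \approx 1057.1$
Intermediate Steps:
$m{\left(Y \right)} = 12 + 6 Y$ ($m{\left(Y \right)} = -6 + 6 \left(Y + 3\right) = -6 + 6 \left(3 + Y\right) = -6 + \left(18 + 6 Y\right) = 12 + 6 Y$)
$G = 2 \sqrt{11455}$ ($G = 2 \sqrt{-52 + 11507} = 2 \sqrt{11455} \approx 214.06$)
$\left(m{\left(134 \right)} + G\right) + 27 = \left(\left(12 + 6 \cdot 134\right) + 2 \sqrt{11455}\right) + 27 = \left(\left(12 + 804\right) + 2 \sqrt{11455}\right) + 27 = \left(816 + 2 \sqrt{11455}\right) + 27 = 843 + 2 \sqrt{11455}$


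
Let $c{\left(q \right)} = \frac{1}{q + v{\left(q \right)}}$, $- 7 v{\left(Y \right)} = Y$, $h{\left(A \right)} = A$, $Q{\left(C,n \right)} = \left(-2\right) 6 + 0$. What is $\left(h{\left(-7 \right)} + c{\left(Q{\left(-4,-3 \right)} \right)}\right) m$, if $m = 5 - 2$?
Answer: $- \frac{511}{24} \approx -21.292$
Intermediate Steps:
$Q{\left(C,n \right)} = -12$ ($Q{\left(C,n \right)} = -12 + 0 = -12$)
$m = 3$
$v{\left(Y \right)} = - \frac{Y}{7}$
$c{\left(q \right)} = \frac{7}{6 q}$ ($c{\left(q \right)} = \frac{1}{q - \frac{q}{7}} = \frac{1}{\frac{6}{7} q} = \frac{7}{6 q}$)
$\left(h{\left(-7 \right)} + c{\left(Q{\left(-4,-3 \right)} \right)}\right) m = \left(-7 + \frac{7}{6 \left(-12\right)}\right) 3 = \left(-7 + \frac{7}{6} \left(- \frac{1}{12}\right)\right) 3 = \left(-7 - \frac{7}{72}\right) 3 = \left(- \frac{511}{72}\right) 3 = - \frac{511}{24}$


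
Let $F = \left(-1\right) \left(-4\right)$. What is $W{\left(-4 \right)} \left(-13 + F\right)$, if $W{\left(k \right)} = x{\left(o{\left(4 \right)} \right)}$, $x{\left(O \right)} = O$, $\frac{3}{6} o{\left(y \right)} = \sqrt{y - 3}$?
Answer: $-18$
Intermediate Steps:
$F = 4$
$o{\left(y \right)} = 2 \sqrt{-3 + y}$ ($o{\left(y \right)} = 2 \sqrt{y - 3} = 2 \sqrt{-3 + y}$)
$W{\left(k \right)} = 2$ ($W{\left(k \right)} = 2 \sqrt{-3 + 4} = 2 \sqrt{1} = 2 \cdot 1 = 2$)
$W{\left(-4 \right)} \left(-13 + F\right) = 2 \left(-13 + 4\right) = 2 \left(-9\right) = -18$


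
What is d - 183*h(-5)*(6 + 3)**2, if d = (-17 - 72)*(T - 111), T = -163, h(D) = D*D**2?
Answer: 1877261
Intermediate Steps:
h(D) = D**3
d = 24386 (d = (-17 - 72)*(-163 - 111) = -89*(-274) = 24386)
d - 183*h(-5)*(6 + 3)**2 = 24386 - 183*(-5)**3*(6 + 3)**2 = 24386 - (-22875)*9**2 = 24386 - (-22875)*81 = 24386 - 183*(-10125) = 24386 + 1852875 = 1877261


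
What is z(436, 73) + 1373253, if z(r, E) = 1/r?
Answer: 598738309/436 ≈ 1.3733e+6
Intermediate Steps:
z(436, 73) + 1373253 = 1/436 + 1373253 = 598738309/436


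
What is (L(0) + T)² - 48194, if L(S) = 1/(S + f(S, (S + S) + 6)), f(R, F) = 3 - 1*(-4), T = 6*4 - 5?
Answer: -2343550/49 ≈ -47828.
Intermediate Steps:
T = 19 (T = 24 - 5 = 19)
f(R, F) = 7 (f(R, F) = 3 + 4 = 7)
L(S) = 1/(7 + S) (L(S) = 1/(S + 7) = 1/(7 + S))
(L(0) + T)² - 48194 = (1/(7 + 0) + 19)² - 48194 = (1/7 + 19)² - 48194 = (⅐ + 19)² - 48194 = (134/7)² - 48194 = 17956/49 - 48194 = -2343550/49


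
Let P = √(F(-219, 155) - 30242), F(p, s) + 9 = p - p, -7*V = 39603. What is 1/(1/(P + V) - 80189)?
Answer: -125887100219833/10094760701758263255 + 637*I*√179/10094760701758263255 ≈ -1.2471e-5 + 8.4425e-16*I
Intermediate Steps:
V = -39603/7 (V = -⅐*39603 = -39603/7 ≈ -5657.6)
F(p, s) = -9 (F(p, s) = -9 + (p - p) = -9 + 0 = -9)
P = 13*I*√179 (P = √(-9 - 30242) = √(-30251) = 13*I*√179 ≈ 173.93*I)
1/(1/(P + V) - 80189) = 1/(1/(13*I*√179 - 39603/7) - 80189) = 1/(1/(-39603/7 + 13*I*√179) - 80189) = 1/(-80189 + 1/(-39603/7 + 13*I*√179))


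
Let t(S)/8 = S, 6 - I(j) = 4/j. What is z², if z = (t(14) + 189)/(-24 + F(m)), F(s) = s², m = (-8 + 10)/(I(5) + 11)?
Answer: 3900075969321/24763428496 ≈ 157.49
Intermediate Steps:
I(j) = 6 - 4/j
m = 10/81 (m = (-8 + 10)/((6 - 4/5) + 11) = 2/((6 - 4*⅕) + 11) = 2/((6 - ⅘) + 11) = 2/(26/5 + 11) = 2/(81/5) = 2*(5/81) = 10/81 ≈ 0.12346)
t(S) = 8*S
z = -1974861/157364 (z = (8*14 + 189)/(-24 + (10/81)²) = (112 + 189)/(-24 + 100/6561) = 301/(-157364/6561) = 301*(-6561/157364) = -1974861/157364 ≈ -12.550)
z² = (-1974861/157364)² = 3900075969321/24763428496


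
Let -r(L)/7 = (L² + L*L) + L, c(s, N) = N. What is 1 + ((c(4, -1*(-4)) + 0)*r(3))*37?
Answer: -21755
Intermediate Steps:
r(L) = -14*L² - 7*L (r(L) = -7*((L² + L*L) + L) = -7*((L² + L²) + L) = -7*(2*L² + L) = -7*(L + 2*L²) = -14*L² - 7*L)
1 + ((c(4, -1*(-4)) + 0)*r(3))*37 = 1 + ((-1*(-4) + 0)*(-7*3*(1 + 2*3)))*37 = 1 + ((4 + 0)*(-7*3*(1 + 6)))*37 = 1 + (4*(-7*3*7))*37 = 1 + (4*(-147))*37 = 1 - 588*37 = 1 - 21756 = -21755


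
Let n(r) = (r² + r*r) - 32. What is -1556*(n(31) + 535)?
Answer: -3773300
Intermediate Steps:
n(r) = -32 + 2*r² (n(r) = (r² + r²) - 32 = 2*r² - 32 = -32 + 2*r²)
-1556*(n(31) + 535) = -1556*((-32 + 2*31²) + 535) = -1556*((-32 + 2*961) + 535) = -1556*((-32 + 1922) + 535) = -1556*(1890 + 535) = -1556*2425 = -3773300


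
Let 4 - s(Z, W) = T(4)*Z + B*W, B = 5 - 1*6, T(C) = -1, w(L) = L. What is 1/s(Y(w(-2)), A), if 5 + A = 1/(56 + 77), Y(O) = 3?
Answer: 133/267 ≈ 0.49813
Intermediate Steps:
B = -1 (B = 5 - 6 = -1)
A = -664/133 (A = -5 + 1/(56 + 77) = -5 + 1/133 = -664/133 ≈ -4.9925)
s(Z, W) = 4 + W + Z (s(Z, W) = 4 - (-Z - W) = 4 - (-W - Z) = 4 + (W + Z) = 4 + W + Z)
1/s(Y(w(-2)), A) = 1/(4 - 664/133 + 3) = 1/(267/133) = 133/267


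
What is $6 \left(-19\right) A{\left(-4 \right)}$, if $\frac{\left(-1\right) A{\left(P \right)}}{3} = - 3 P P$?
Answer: $-16416$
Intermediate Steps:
$A{\left(P \right)} = 9 P^{2}$ ($A{\left(P \right)} = - 3 - 3 P P = - 3 \left(- 3 P^{2}\right) = 9 P^{2}$)
$6 \left(-19\right) A{\left(-4 \right)} = 6 \left(-19\right) 9 \left(-4\right)^{2} = - 114 \cdot 9 \cdot 16 = \left(-114\right) 144 = -16416$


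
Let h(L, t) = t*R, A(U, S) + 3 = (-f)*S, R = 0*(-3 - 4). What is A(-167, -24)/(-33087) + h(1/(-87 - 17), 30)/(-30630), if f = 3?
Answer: -23/11029 ≈ -0.0020854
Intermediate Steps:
R = 0 (R = 0*(-7) = 0)
A(U, S) = -3 - 3*S (A(U, S) = -3 + (-1*3)*S = -3 - 3*S)
h(L, t) = 0 (h(L, t) = t*0 = 0)
A(-167, -24)/(-33087) + h(1/(-87 - 17), 30)/(-30630) = (-3 - 3*(-24))/(-33087) + 0/(-30630) = (-3 + 72)*(-1/33087) + 0*(-1/30630) = 69*(-1/33087) + 0 = -23/11029 + 0 = -23/11029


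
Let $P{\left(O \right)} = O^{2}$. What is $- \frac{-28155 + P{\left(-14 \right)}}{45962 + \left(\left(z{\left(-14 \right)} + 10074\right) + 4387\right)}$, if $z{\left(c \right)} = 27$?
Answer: $\frac{27959}{60450} \approx 0.46251$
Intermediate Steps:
$- \frac{-28155 + P{\left(-14 \right)}}{45962 + \left(\left(z{\left(-14 \right)} + 10074\right) + 4387\right)} = - \frac{-28155 + \left(-14\right)^{2}}{45962 + \left(\left(27 + 10074\right) + 4387\right)} = - \frac{-28155 + 196}{45962 + \left(10101 + 4387\right)} = - \frac{-27959}{45962 + 14488} = - \frac{-27959}{60450} = \left(-1\right) \left(- \frac{27959}{60450}\right) = \frac{27959}{60450}$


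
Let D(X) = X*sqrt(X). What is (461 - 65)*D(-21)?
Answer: -8316*I*sqrt(21) ≈ -38109.0*I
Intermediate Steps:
D(X) = X**(3/2)
(461 - 65)*D(-21) = (461 - 65)*(-21)**(3/2) = 396*(-21*I*sqrt(21)) = -8316*I*sqrt(21)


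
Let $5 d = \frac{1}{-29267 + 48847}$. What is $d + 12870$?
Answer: $\frac{1259973001}{97900} \approx 12870.0$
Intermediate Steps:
$d = \frac{1}{97900}$ ($d = \frac{1}{5 \left(-29267 + 48847\right)} = \frac{1}{5 \cdot 19580} = \frac{1}{5} \cdot \frac{1}{19580} = \frac{1}{97900} \approx 1.0214 \cdot 10^{-5}$)
$d + 12870 = \frac{1}{97900} + 12870 = \frac{1259973001}{97900}$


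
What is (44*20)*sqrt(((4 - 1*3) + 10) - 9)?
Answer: 880*sqrt(2) ≈ 1244.5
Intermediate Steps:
(44*20)*sqrt(((4 - 1*3) + 10) - 9) = 880*sqrt(((4 - 3) + 10) - 9) = 880*sqrt((1 + 10) - 9) = 880*sqrt(11 - 9) = 880*sqrt(2)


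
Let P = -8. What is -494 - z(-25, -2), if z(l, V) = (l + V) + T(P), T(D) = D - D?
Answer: -467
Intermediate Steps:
T(D) = 0
z(l, V) = V + l (z(l, V) = (l + V) + 0 = (V + l) + 0 = V + l)
-494 - z(-25, -2) = -494 - (-2 - 25) = -494 - 1*(-27) = -494 + 27 = -467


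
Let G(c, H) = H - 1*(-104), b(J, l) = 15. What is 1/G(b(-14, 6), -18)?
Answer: 1/86 ≈ 0.011628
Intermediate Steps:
G(c, H) = 104 + H (G(c, H) = H + 104 = 104 + H)
1/G(b(-14, 6), -18) = 1/(104 - 18) = 1/86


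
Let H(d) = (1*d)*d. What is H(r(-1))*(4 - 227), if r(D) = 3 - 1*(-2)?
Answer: -5575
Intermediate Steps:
r(D) = 5 (r(D) = 3 + 2 = 5)
H(d) = d**2 (H(d) = d*d = d**2)
H(r(-1))*(4 - 227) = 5**2*(4 - 227) = 25*(-223) = -5575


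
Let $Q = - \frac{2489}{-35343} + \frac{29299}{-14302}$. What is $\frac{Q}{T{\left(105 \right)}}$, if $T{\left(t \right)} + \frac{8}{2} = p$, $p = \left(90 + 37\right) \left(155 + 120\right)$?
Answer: $- \frac{999916879}{17651712938706} \approx -5.6647 \cdot 10^{-5}$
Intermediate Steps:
$p = 34925$ ($p = 127 \cdot 275 = 34925$)
$T{\left(t \right)} = 34921$ ($T{\left(t \right)} = -4 + 34925 = 34921$)
$Q = - \frac{999916879}{505475586}$ ($Q = \left(-2489\right) \left(- \frac{1}{35343}\right) + 29299 \left(- \frac{1}{14302}\right) = \frac{2489}{35343} - \frac{29299}{14302} = - \frac{999916879}{505475586} \approx -1.9782$)
$\frac{Q}{T{\left(105 \right)}} = - \frac{999916879}{505475586 \cdot 34921} = \left(- \frac{999916879}{505475586}\right) \frac{1}{34921} = - \frac{999916879}{17651712938706}$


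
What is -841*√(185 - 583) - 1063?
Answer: -1063 - 841*I*√398 ≈ -1063.0 - 16778.0*I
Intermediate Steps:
-841*√(185 - 583) - 1063 = -841*I*√398 - 1063 = -1063 - 841*I*√398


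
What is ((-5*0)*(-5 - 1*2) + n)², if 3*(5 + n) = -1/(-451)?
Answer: 45751696/1830609 ≈ 24.993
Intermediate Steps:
n = -6764/1353 (n = -5 + (-1/(-451))/3 = -5 + (-1*(-1/451))/3 = -5 + (⅓)*(1/451) = -5 + 1/1353 = -6764/1353 ≈ -4.9993)
((-5*0)*(-5 - 1*2) + n)² = ((-5*0)*(-5 - 1*2) - 6764/1353)² = (0*(-5 - 2) - 6764/1353)² = (0*(-7) - 6764/1353)² = (0 - 6764/1353)² = (-6764/1353)² = 45751696/1830609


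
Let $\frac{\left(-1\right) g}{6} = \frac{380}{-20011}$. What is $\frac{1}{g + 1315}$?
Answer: $\frac{20011}{26316745} \approx 0.00076039$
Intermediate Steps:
$g = \frac{2280}{20011}$ ($g = - 6 \frac{380}{-20011} = - 6 \cdot 380 \left(- \frac{1}{20011}\right) = \left(-6\right) \left(- \frac{380}{20011}\right) = \frac{2280}{20011} \approx 0.11394$)
$\frac{1}{g + 1315} = \frac{1}{\frac{2280}{20011} + 1315} = \frac{1}{\frac{26316745}{20011}} = \frac{20011}{26316745}$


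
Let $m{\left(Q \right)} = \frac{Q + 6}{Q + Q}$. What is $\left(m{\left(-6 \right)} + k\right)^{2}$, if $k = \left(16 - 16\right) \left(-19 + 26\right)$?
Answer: $0$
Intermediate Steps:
$m{\left(Q \right)} = \frac{6 + Q}{2 Q}$
$k = 0$ ($k = 0 \cdot 7 = 0$)
$\left(m{\left(-6 \right)} + k\right)^{2} = \left(\frac{6 - 6}{2 \left(-6\right)} + 0\right)^{2} = \left(\frac{1}{2} \left(- \frac{1}{6}\right) 0 + 0\right)^{2} = \left(0 + 0\right)^{2} = 0^{2} = 0$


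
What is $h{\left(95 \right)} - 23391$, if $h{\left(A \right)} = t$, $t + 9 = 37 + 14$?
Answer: $-23349$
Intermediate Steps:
$t = 42$ ($t = -9 + \left(37 + 14\right) = -9 + 51 = 42$)
$h{\left(A \right)} = 42$
$h{\left(95 \right)} - 23391 = 42 - 23391 = -23349$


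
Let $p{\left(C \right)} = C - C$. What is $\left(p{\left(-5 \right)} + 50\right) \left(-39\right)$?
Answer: $-1950$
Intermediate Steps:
$p{\left(C \right)} = 0$
$\left(p{\left(-5 \right)} + 50\right) \left(-39\right) = \left(0 + 50\right) \left(-39\right) = 50 \left(-39\right) = -1950$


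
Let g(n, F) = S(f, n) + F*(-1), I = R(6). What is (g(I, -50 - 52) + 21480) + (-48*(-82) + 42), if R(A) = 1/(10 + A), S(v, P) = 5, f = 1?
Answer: 25565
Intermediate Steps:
I = 1/16 (I = 1/(10 + 6) = 1/16 ≈ 0.062500)
g(n, F) = 5 - F (g(n, F) = 5 + F*(-1) = 5 - F)
(g(I, -50 - 52) + 21480) + (-48*(-82) + 42) = ((5 - (-50 - 52)) + 21480) + (-48*(-82) + 42) = ((5 - 1*(-102)) + 21480) + (3936 + 42) = ((5 + 102) + 21480) + 3978 = (107 + 21480) + 3978 = 21587 + 3978 = 25565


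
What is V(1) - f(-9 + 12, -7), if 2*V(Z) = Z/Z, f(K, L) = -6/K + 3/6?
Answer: 2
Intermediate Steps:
f(K, L) = 1/2 - 6/K (f(K, L) = -6/K + 3*(1/6) = -6/K + 1/2 = 1/2 - 6/K)
V(Z) = 1/2 (V(Z) = (Z/Z)/2 = (1/2)*1 = 1/2)
V(1) - f(-9 + 12, -7) = 1/2 - (-12 + (-9 + 12))/(2*(-9 + 12)) = 1/2 - (-12 + 3)/(2*3) = 1/2 - (-9)/(2*3) = 1/2 - 1*(-3/2) = 1/2 + 3/2 = 2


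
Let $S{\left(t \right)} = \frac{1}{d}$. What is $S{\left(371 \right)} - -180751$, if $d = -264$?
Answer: $\frac{47718263}{264} \approx 1.8075 \cdot 10^{5}$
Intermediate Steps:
$S{\left(t \right)} = - \frac{1}{264}$ ($S{\left(t \right)} = \frac{1}{-264} = - \frac{1}{264}$)
$S{\left(371 \right)} - -180751 = - \frac{1}{264} - -180751 = - \frac{1}{264} + 180751 = \frac{47718263}{264}$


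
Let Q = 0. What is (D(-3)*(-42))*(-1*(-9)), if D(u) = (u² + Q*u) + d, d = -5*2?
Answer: 378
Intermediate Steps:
d = -10
D(u) = -10 + u² (D(u) = (u² + 0*u) - 10 = (u² + 0) - 10 = u² - 10 = -10 + u²)
(D(-3)*(-42))*(-1*(-9)) = ((-10 + (-3)²)*(-42))*(-1*(-9)) = ((-10 + 9)*(-42))*9 = -1*(-42)*9 = 42*9 = 378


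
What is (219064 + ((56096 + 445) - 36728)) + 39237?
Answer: 278114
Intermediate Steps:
(219064 + ((56096 + 445) - 36728)) + 39237 = (219064 + (56541 - 36728)) + 39237 = (219064 + 19813) + 39237 = 238877 + 39237 = 278114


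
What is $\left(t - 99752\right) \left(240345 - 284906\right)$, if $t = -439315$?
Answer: $24021364587$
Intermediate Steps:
$\left(t - 99752\right) \left(240345 - 284906\right) = \left(-439315 - 99752\right) \left(240345 - 284906\right) = \left(-539067\right) \left(-44561\right) = 24021364587$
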